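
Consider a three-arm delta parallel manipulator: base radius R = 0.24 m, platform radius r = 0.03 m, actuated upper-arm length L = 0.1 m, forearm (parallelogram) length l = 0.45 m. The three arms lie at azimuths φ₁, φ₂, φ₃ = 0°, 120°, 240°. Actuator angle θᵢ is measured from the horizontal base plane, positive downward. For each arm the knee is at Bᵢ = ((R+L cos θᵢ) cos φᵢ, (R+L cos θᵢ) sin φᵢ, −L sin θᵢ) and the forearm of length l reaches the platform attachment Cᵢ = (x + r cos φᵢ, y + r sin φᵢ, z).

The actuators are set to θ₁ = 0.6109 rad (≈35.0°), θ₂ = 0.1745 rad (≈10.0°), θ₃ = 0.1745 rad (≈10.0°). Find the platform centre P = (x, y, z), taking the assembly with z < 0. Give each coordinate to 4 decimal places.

(-0.0402, 0.0000, -0.3610)

arm 1 at φ=0.0°: ρ1 = 0.2919;  S1 = (0.2919, 0.0000, -0.0574)
φ2=120.0°: virtual centre (-0.1542, 0.2672, -0.0174), radius l
arm 3 at φ=240.0°: ρ3 = 0.3085;  S3 = (-0.1542, -0.2672, -0.0174)
|S₂|²−|S₁|² = 0.0070;  |S₃|²−|S₁|² = 0.0070
[-0.8923 0.5343 0.0800]·P = 0.0070;  [-0.8923 -0.5343 0.0800]·P = 0.0070
Cramer: x(z) = -0.0078+0.0897z;  y(z) = 0.0000-0.0000z
into |P−S₁|² = l²: 1.0080z² + 0.0610z + -0.1094 = 0;  Δ = 0.4448;  z = -0.3610 or 0.3005 → z<0 root = -0.3610
x = -0.0402, y = 0.0000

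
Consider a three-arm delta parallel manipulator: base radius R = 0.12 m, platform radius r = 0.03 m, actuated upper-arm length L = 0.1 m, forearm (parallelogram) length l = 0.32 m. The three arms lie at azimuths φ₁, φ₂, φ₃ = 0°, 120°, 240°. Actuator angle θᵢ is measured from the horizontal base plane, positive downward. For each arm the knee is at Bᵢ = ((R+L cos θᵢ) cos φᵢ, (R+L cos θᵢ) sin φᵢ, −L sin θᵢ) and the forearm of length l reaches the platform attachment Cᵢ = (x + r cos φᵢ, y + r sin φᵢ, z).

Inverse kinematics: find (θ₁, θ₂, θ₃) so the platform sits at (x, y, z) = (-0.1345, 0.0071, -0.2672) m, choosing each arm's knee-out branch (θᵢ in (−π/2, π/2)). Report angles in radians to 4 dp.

θ₁ = 1.1343, θ₂ = -0.0875, θ₃ = 0.0003

φ1=0.0° → target in arm frame (-0.1345, 0.0071)
  e−x'=0.2245;  (l²−L²−(e−x')²−y'²−z²)/2L = -0.1472
  √(A²+B²)=0.3490;  θ1 = -0.8720+2.0063 ≈ 1.1343
arm 2 (φ=120.0°): x'=0.0734, y'=0.1129
  A=0.0166, B=-0.2672, C=(l²−L²−A²−y'²−z²)/(2L)=0.0399
  θ2 = atan2(B,A) + arccos(C/0.2677) = -0.0875
rotate P by −φ3: (0.0611, -0.1200, -0.2672)
  A=0.0289, B=-0.2672, C=(l²−L²−A²−y'²−z²)/(2L)=0.0288
  γ=atan2(-0.2672,0.0289)=-1.4631;  ψ=arccos(0.1072)=1.4634;  θ3=γ+ψ≈0.0003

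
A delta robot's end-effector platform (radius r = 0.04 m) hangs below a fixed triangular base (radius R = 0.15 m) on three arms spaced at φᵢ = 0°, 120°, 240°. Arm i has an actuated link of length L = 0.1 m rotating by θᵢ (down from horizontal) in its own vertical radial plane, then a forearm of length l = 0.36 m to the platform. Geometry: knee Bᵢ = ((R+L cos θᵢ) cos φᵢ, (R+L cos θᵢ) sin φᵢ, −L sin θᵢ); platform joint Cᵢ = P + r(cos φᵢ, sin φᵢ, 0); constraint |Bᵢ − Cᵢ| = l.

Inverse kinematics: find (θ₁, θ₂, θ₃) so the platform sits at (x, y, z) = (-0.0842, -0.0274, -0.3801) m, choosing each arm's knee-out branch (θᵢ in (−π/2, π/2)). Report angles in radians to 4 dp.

arm 1 (φ=0.0°): x'=-0.0842, y'=-0.0274
  e−x'=0.1942;  (l²−L²−(e−x')²−y'²−z²)/2L = -0.3167
  γ=atan2(-0.3801,0.1942)=-1.0985;  ψ=arccos(-0.7420)=2.4068;  θ1=γ+ψ≈1.3084
arm 2 (φ=120.0°): x'=0.0184, y'=0.0866
  e−x'=0.0916;  (l²−L²−(e−x')²−y'²−z²)/2L = -0.2039
  γ=atan2(-0.3801,0.0916)=-1.3342;  ψ=arccos(-0.5214)=2.1193;  θ2=γ+ψ≈0.7851
φ3=240.0° → target in arm frame (0.0658, -0.0592)
  A cos θ + B sin θ = C:  0.0442·cos θ + -0.3801·sin θ = -0.1517
  γ=atan2(-0.3801,0.0442)=-1.4551;  ψ=arccos(-0.3964)=1.9783;  θ3=γ+ψ≈0.5232

θ₁ = 1.3084, θ₂ = 0.7851, θ₃ = 0.5232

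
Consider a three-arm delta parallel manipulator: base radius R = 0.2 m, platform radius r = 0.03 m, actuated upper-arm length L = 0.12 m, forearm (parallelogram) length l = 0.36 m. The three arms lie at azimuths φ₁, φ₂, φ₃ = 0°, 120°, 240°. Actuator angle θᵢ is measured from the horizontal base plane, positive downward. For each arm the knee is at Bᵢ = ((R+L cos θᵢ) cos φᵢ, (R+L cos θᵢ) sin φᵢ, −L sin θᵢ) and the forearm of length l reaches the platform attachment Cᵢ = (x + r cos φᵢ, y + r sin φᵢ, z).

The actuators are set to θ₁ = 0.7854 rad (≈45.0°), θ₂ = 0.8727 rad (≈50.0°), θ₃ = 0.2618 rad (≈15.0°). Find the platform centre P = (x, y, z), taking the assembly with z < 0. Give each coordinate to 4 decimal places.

arm 1 at φ=0.0°: e+L cos θ1 = 0.2549;  S1 = (0.2549, 0.0000, -0.0849)
S2 = (0.2471·cos120.0°, 0.2471·sin120.0°, -0.0919) = (-0.1236, 0.2140, -0.0919)
S3 = (0.2859·cos240.0°, 0.2859·sin240.0°, -0.0311) = (-0.1430, -0.2476, -0.0311)
|S₂|²−|S₁|² = -0.0026;  |S₃|²−|S₁|² = 0.0106
plane₁₂: -0.7568x+0.4280y+-0.0142z = -0.0026
det = 0.7154;  x = -0.0045+0.0546z,  y = -0.0141+0.1296z
quadratic in z: (1.0198)z²+(0.1377)z+(-0.0549)=0, √Δ=0.4930 → z ∈ {-0.3093, 0.1742}; z = -0.3093 (taking z<0)
x = -0.0214, y = -0.0542

(-0.0214, -0.0542, -0.3093)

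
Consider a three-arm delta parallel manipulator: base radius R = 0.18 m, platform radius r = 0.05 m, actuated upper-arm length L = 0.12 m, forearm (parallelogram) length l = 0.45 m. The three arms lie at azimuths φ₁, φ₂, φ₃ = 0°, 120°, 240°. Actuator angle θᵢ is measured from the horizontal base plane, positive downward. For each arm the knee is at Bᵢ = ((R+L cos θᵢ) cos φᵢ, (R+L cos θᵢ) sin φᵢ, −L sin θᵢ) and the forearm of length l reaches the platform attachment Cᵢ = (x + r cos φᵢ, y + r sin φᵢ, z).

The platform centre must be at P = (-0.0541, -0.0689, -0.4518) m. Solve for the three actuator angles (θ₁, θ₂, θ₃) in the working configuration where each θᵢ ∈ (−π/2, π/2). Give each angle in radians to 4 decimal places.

rotate P by −φ1: (-0.0541, -0.0689, -0.4518)
  A cos θ + B sin θ = C:  0.1841·cos θ + -0.4518·sin θ = -0.2278
  θ1 = atan2(B,A) + arccos(C/0.4879) = 0.8727
φ2=120.0° → target in arm frame (-0.0326, 0.0813)
  A cos θ + B sin θ = C:  0.1626·cos θ + -0.4518·sin θ = -0.2045
  γ=atan2(-0.4518,0.1626)=-1.2253;  ψ=arccos(-0.4259)=2.0107;  θ2=γ+ψ≈0.7854
rotate P by −φ3: (0.0867, -0.0124, -0.4518)
  A=0.0433, B=-0.4518, C=(l²−L²−A²−y'²−z²)/(2L)=-0.0752
  γ=atan2(-0.4518,0.0433)=-1.4753;  ψ=arccos(-0.1657)=1.7373;  θ3=γ+ψ≈0.2620

θ₁ = 0.8727, θ₂ = 0.7854, θ₃ = 0.2620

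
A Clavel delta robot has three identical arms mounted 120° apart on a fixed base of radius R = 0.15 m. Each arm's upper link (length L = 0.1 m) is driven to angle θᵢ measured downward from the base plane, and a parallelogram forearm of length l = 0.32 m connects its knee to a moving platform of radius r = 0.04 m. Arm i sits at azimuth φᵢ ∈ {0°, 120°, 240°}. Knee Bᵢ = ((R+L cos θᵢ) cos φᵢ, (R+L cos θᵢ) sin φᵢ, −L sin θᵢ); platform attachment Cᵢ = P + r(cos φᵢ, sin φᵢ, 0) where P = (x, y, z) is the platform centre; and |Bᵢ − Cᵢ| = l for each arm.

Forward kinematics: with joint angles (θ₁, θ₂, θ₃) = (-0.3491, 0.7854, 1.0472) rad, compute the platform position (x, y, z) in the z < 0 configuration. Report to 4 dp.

centre 1 = (0.2040·cos0.0°, 0.2040·sin0.0°, 0.0342) = (0.2040, 0.0000, 0.0342)
φ2=120.0°: virtual centre (-0.0904, 0.1565, -0.0707), radius l
centre 3 = (0.1600·cos240.0°, 0.1600·sin240.0°, -0.0866) = (-0.0800, -0.1386, -0.0866)
|centre ₂|²−|centre ₁|² = -0.0051;  |centre ₃|²−|centre ₁|² = -0.0097
[-0.5886 0.3130 -0.2098]·P = -0.0051;  [-0.5679 -0.2771 -0.2416]·P = -0.0097
Cramer: x(z) = 0.0130-0.3924z;  y(z) = 0.0082-0.0676z
into |P−centre ₁|² = l²: 1.1586z² + 0.0803z + -0.0647 = 0;  Δ = 0.3063;  z = -0.2735 or 0.2042 → z<0 root = -0.2735
x = 0.1204, y = 0.0267

(0.1204, 0.0267, -0.2735)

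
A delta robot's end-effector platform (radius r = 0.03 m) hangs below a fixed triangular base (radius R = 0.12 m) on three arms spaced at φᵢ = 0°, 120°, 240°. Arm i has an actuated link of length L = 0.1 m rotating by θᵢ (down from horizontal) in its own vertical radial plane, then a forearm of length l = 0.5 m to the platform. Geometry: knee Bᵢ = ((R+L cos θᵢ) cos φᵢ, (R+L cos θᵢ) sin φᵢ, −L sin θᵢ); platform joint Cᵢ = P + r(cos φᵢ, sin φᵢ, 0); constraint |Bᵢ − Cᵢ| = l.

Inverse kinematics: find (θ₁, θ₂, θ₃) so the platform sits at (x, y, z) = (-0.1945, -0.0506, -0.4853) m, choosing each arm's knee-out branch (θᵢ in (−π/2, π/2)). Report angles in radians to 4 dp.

arm 1 (φ=0.0°): x'=-0.1945, y'=-0.0506
  e−x'=0.2845;  (l²−L²−(e−x')²−y'²−z²)/2L = -0.3951
  √(A²+B²)=0.5625;  θ1 = -1.0406+2.3494 ≈ 1.3089
φ2=120.0° → target in arm frame (0.0534, 0.1937)
  A=0.0366, B=-0.4853, C=(l²−L²−A²−y'²−z²)/(2L)=-0.1719
  √(A²+B²)=0.4867;  θ2 = -1.4956+1.9319 ≈ 0.4363
rotate P by −φ3: (0.1411, -0.1431, -0.4853)
  e−x'=-0.0511;  (l²−L²−(e−x')²−y'²−z²)/2L = -0.0931
  θ3 = atan2(B,A) + arccos(C/0.4880) = 0.0871

θ₁ = 1.3089, θ₂ = 0.4363, θ₃ = 0.0871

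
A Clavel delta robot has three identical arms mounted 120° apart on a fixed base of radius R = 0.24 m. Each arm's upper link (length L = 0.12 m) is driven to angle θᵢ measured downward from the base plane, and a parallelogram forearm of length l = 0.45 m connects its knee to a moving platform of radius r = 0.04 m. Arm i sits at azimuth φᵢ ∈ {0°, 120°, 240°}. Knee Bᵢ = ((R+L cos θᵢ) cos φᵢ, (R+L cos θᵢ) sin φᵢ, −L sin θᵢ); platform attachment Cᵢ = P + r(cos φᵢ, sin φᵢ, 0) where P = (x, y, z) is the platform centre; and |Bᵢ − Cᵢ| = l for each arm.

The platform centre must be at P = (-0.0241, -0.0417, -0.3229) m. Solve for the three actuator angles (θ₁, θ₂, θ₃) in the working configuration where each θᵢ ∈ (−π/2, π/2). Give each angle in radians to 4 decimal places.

θ₁ = 0.2620, θ₂ = 0.2617, θ₃ = -0.3496

rotate P by −φ1: (-0.0241, -0.0417, -0.3229)
  e−x'=0.2241;  (l²−L²−(e−x')²−y'²−z²)/2L = 0.1328
  √(A²+B²)=0.3930;  θ1 = -0.9641+1.2261 ≈ 0.2620
φ2=120.0° → target in arm frame (-0.0241, 0.0417)
  A=0.2241, B=-0.3229, C=(l²−L²−A²−y'²−z²)/(2L)=0.1329
  √(A²+B²)=0.3930;  θ2 = -0.9642+1.2259 ≈ 0.2617
arm 3 (φ=240.0°): x'=0.0482, y'=0.0000
  A cos θ + B sin θ = C:  0.1518·cos θ + -0.3229·sin θ = 0.2533
  √(A²+B²)=0.3568;  θ3 = -1.1312+0.7816 ≈ -0.3496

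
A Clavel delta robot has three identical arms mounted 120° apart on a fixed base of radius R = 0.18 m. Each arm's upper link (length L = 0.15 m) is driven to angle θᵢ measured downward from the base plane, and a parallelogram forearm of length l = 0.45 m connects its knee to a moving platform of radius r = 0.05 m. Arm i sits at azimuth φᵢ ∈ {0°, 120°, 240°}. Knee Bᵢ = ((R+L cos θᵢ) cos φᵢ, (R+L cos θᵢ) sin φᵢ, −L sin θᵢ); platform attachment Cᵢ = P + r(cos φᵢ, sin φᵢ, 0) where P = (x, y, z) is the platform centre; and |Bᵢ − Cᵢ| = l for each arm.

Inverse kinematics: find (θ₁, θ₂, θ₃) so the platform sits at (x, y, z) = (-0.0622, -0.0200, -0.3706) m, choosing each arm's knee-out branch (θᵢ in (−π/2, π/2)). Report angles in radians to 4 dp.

rotate P by −φ1: (-0.0622, -0.0200, -0.3706)
  A=0.1922, B=-0.3706, C=(l²−L²−A²−y'²−z²)/(2L)=0.0177
  √(A²+B²)=0.4175;  θ1 = -1.0924+1.5283 ≈ 0.4360
φ2=120.0° → target in arm frame (0.0138, 0.0639)
  A cos θ + B sin θ = C:  0.1162·cos θ + -0.3706·sin θ = 0.0836
  γ=atan2(-0.3706,0.1162)=-1.2669;  ψ=arccos(0.2152)=1.3539;  θ2=γ+ψ≈0.0870
rotate P by −φ3: (0.0484, -0.0439, -0.3706)
  e−x'=0.0816;  (l²−L²−(e−x')²−y'²−z²)/2L = 0.1136
  √(A²+B²)=0.3795;  θ3 = -1.3541+1.2668 ≈ -0.0873

θ₁ = 0.4360, θ₂ = 0.0870, θ₃ = -0.0873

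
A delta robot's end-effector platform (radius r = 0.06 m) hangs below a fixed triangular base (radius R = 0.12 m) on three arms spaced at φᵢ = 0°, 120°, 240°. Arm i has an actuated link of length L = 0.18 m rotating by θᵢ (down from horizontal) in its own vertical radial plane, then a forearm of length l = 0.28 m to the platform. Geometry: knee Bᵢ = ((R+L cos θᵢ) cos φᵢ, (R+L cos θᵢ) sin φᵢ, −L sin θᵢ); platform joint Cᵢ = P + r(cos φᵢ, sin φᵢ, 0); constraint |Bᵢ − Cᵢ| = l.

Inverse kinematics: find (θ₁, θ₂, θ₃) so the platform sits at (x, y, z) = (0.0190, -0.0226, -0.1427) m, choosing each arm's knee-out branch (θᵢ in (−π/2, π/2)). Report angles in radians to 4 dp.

arm 1 (φ=0.0°): x'=0.0190, y'=-0.0226
  A cos θ + B sin θ = C:  0.0410·cos θ + -0.1427·sin θ = 0.0651
  θ1 = atan2(B,A) + arccos(C/0.1485) = -0.1743
rotate P by −φ2: (-0.0291, -0.0052, -0.1427)
  A cos θ + B sin θ = C:  0.0891·cos θ + -0.1427·sin θ = 0.0491
  γ=atan2(-0.1427,0.0891)=-1.0128;  ψ=arccos(0.2919)=1.2746;  θ2=γ+ψ≈0.2618
rotate P by −φ3: (0.0101, 0.0278, -0.1427)
  A cos θ + B sin θ = C:  0.0499·cos θ + -0.1427·sin θ = 0.0621
  θ3 = atan2(B,A) + arccos(C/0.1512) = -0.0871

θ₁ = -0.1743, θ₂ = 0.2618, θ₃ = -0.0871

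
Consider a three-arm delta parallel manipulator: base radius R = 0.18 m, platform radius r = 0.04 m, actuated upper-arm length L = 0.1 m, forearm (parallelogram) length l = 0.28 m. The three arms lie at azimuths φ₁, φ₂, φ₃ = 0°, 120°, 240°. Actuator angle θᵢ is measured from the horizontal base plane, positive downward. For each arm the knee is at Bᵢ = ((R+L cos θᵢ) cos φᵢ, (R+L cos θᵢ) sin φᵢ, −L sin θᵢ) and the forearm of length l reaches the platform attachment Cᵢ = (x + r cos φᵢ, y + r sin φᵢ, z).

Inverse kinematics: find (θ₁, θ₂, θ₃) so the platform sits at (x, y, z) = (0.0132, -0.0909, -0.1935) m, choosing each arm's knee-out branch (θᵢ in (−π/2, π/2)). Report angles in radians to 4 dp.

rotate P by −φ1: (0.0132, -0.0909, -0.1935)
  A cos θ + B sin θ = C:  0.1268·cos θ + -0.1935·sin θ = 0.0331
  θ1 = atan2(B,A) + arccos(C/0.2313) = 0.4366
φ2=120.0° → target in arm frame (-0.0853, 0.0340)
  A=0.2253, B=-0.1935, C=(l²−L²−A²−y'²−z²)/(2L)=-0.1048
  γ=atan2(-0.1935,0.2253)=-0.7096;  ψ=arccos(-0.3530)=1.9316;  θ2=γ+ψ≈1.2220
φ3=240.0° → target in arm frame (0.0721, 0.0569)
  A cos θ + B sin θ = C:  0.0679·cos θ + -0.1935·sin θ = 0.1156
  γ=atan2(-0.1935,0.0679)=-1.2334;  ψ=arccos(0.5636)=0.9720;  θ3=γ+ψ≈-0.2614

θ₁ = 0.4366, θ₂ = 1.2220, θ₃ = -0.2614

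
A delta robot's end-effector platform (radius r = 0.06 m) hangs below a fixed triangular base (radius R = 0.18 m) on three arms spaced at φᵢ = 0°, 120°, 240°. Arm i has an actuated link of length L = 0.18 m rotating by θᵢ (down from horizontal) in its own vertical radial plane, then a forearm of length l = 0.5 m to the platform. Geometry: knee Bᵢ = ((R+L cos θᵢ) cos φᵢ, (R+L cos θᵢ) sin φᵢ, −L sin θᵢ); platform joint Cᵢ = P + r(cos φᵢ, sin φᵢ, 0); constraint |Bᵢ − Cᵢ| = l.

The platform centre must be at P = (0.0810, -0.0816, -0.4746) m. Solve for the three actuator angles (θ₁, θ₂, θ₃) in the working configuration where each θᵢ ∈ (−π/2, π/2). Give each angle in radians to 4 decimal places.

θ₁ = 0.1744, θ₂ = 0.7853, θ₃ = 0.3489

arm 1 (φ=0.0°): x'=0.0810, y'=-0.0816
  A cos θ + B sin θ = C:  0.0390·cos θ + -0.4746·sin θ = -0.0440
  γ=atan2(-0.4746,0.0390)=-1.4888;  ψ=arccos(-0.0923)=1.6632;  θ1=γ+ψ≈0.1744
φ2=120.0° → target in arm frame (-0.1112, -0.0293)
  A cos θ + B sin θ = C:  0.2312·cos θ + -0.4746·sin θ = -0.1721
  θ2 = atan2(B,A) + arccos(C/0.5279) = 0.7853
arm 3 (φ=240.0°): x'=0.0302, y'=0.1109
  A=0.0898, B=-0.4746, C=(l²−L²−A²−y'²−z²)/(2L)=-0.0778
  √(A²+B²)=0.4830;  θ3 = -1.3837+1.7327 ≈ 0.3489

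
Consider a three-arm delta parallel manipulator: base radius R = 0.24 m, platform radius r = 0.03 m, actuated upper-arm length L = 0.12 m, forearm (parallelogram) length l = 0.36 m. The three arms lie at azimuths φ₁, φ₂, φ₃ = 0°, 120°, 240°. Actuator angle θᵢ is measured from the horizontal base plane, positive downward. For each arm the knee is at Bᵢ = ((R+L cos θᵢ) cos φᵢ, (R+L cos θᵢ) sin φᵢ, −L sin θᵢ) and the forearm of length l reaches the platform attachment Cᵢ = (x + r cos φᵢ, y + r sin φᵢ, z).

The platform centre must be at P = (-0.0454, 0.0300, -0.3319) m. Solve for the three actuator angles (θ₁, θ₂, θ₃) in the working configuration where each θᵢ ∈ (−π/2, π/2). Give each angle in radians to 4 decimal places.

arm 1 (φ=0.0°): x'=-0.0454, y'=0.0300
  A=0.2554, B=-0.3319, C=(l²−L²−A²−y'²−z²)/(2L)=-0.2545
  √(A²+B²)=0.4188;  θ1 = -0.9149+2.2240 ≈ 1.3091
rotate P by −φ2: (0.0487, 0.0243, -0.3319)
  e−x'=0.1613;  (l²−L²−(e−x')²−y'²−z²)/2L = -0.0899
  √(A²+B²)=0.3690;  θ2 = -1.1184+1.8168 ≈ 0.6985
φ3=240.0° → target in arm frame (-0.0033, -0.0543)
  A=0.2133, B=-0.3319, C=(l²−L²−A²−y'²−z²)/(2L)=-0.1808
  γ=atan2(-0.3319,0.2133)=-0.9996;  ψ=arccos(-0.4583)=2.0469;  θ3=γ+ψ≈1.0473

θ₁ = 1.3091, θ₂ = 0.6985, θ₃ = 1.0473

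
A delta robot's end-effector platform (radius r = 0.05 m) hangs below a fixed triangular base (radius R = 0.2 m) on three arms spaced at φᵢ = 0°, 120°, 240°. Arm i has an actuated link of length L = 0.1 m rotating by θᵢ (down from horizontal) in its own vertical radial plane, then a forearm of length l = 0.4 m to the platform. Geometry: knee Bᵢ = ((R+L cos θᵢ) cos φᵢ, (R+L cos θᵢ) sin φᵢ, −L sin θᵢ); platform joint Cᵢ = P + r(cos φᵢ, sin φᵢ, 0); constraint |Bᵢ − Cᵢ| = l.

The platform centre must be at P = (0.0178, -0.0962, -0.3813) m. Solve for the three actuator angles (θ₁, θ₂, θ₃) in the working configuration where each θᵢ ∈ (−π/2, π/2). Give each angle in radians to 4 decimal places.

θ₁ = 0.6114, θ₂ = 1.2222, θ₃ = 0.2618

rotate P by −φ1: (0.0178, -0.0962, -0.3813)
  A=0.1322, B=-0.3813, C=(l²−L²−A²−y'²−z²)/(2L)=-0.1106
  θ1 = atan2(B,A) + arccos(C/0.4036) = 0.6114
rotate P by −φ2: (-0.0922, 0.0327, -0.3813)
  A=0.2422, B=-0.3813, C=(l²−L²−A²−y'²−z²)/(2L)=-0.2756
  θ2 = atan2(B,A) + arccos(C/0.4517) = 1.2222
arm 3 (φ=240.0°): x'=0.0744, y'=0.0635
  A cos θ + B sin θ = C:  0.0756·cos θ + -0.3813·sin θ = -0.0257
  γ=atan2(-0.3813,0.0756)=-1.3751;  ψ=arccos(-0.0661)=1.6369;  θ3=γ+ψ≈0.2618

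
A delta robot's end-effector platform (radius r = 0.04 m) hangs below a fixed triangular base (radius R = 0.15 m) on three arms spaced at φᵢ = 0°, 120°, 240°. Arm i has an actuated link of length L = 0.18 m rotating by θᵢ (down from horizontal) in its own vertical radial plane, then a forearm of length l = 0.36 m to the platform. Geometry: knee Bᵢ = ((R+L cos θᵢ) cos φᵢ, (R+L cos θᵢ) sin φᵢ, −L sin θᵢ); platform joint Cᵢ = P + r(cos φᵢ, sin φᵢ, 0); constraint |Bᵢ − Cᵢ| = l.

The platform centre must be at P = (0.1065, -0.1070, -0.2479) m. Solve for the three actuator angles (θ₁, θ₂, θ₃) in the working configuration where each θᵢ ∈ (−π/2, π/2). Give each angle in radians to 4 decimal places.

φ1=0.0° → target in arm frame (0.1065, -0.1070)
  e−x'=0.0035;  (l²−L²−(e−x')²−y'²−z²)/2L = 0.0675
  γ=atan2(-0.2479,0.0035)=-1.5567;  ψ=arccos(0.2721)=1.2952;  θ1=γ+ψ≈-0.2614
arm 2 (φ=120.0°): x'=-0.1459, y'=-0.0387
  A=0.2559, B=-0.2479, C=(l²−L²−A²−y'²−z²)/(2L)=-0.0868
  √(A²+B²)=0.3563;  θ2 = -0.7695+1.8169 ≈ 1.0474
rotate P by −φ3: (0.0394, 0.1457, -0.2479)
  A=0.0706, B=-0.2479, C=(l²−L²−A²−y'²−z²)/(2L)=0.0265
  γ=atan2(-0.2479,0.0706)=-1.2934;  ψ=arccos(0.1027)=1.4680;  θ3=γ+ψ≈0.1746

θ₁ = -0.2614, θ₂ = 1.0474, θ₃ = 0.1746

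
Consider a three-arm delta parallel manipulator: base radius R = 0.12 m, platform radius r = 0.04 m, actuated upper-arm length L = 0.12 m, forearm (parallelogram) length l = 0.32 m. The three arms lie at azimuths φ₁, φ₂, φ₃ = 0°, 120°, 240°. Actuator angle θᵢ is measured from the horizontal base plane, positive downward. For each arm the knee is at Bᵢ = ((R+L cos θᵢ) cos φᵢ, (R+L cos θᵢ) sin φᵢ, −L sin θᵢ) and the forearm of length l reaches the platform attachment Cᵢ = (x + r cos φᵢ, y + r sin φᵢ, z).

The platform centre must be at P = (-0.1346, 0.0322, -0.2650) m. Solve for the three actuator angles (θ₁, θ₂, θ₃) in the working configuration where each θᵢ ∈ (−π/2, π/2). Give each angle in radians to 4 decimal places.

rotate P by −φ1: (-0.1346, 0.0322, -0.2650)
  A cos θ + B sin θ = C:  0.2146·cos θ + -0.2650·sin θ = -0.1221
  γ=atan2(-0.2650,0.2146)=-0.8901;  ψ=arccos(-0.3582)=1.9371;  θ1=γ+ψ≈1.0470
arm 2 (φ=120.0°): x'=0.0952, y'=0.1005
  A cos θ + B sin θ = C:  -0.0152·cos θ + -0.2650·sin θ = 0.0310
  √(A²+B²)=0.2654;  θ2 = -1.6280+1.4536 ≈ -0.1745
φ3=240.0° → target in arm frame (0.0394, -0.1327)
  A=0.0406, B=-0.2650, C=(l²−L²−A²−y'²−z²)/(2L)=-0.0061
  θ3 = atan2(B,A) + arccos(C/0.2681) = 0.1749

θ₁ = 1.0470, θ₂ = -0.1745, θ₃ = 0.1749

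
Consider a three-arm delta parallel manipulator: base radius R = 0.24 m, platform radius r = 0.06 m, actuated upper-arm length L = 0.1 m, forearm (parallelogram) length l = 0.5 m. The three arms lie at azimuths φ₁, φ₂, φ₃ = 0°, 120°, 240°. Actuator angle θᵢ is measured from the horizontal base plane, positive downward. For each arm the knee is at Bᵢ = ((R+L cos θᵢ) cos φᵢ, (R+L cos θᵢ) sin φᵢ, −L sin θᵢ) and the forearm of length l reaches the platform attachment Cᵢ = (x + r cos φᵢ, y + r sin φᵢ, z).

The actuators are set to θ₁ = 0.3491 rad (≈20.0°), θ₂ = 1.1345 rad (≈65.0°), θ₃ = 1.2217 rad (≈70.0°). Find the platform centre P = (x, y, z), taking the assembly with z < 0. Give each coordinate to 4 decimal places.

arm 1 at φ=0.0°: (R−r)+L cos θ1 = 0.2740;  centre 1 = (0.2740, 0.0000, -0.0342)
centre 2 = (0.2223·cos120.0°, 0.2223·sin120.0°, -0.0906) = (-0.1111, 0.1925, -0.0906)
arm 3 at φ=240.0°: (R−r)+L cos θ3 = 0.2142;  centre 3 = (-0.1071, -0.1855, -0.0940)
eliminate P² terms by subtracting sphere 1 from 2 and 3
plane₁₂: -0.7702x+0.3850y+-0.1129z = -0.0186
Cramer: x(z) = 0.0262-0.1517z;  y(z) = 0.0041-0.0104z
into |P−centre ₁|² = l²: 1.0231z² + 0.1435z + -0.1874 = 0;  Δ = 0.7877;  z = -0.5039 or 0.3636 → z<0 root = -0.5039
x = 0.1027, y = 0.0094

(0.1027, 0.0094, -0.5039)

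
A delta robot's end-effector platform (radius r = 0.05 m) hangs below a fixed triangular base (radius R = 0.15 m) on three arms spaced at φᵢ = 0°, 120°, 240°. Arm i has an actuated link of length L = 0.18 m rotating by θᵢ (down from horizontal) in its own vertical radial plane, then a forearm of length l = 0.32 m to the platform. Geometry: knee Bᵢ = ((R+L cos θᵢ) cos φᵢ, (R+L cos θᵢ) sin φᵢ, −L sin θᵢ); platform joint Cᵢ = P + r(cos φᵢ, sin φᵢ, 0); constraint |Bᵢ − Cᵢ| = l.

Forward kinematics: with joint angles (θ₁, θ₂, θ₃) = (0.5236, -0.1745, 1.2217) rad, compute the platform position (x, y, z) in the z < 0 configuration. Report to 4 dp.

φ1=0.0°: virtual centre (0.2559, 0.0000, -0.0900), radius l
centre 2 = (0.2773·cos120.0°, 0.2773·sin120.0°, 0.0313) = (-0.1386, 0.2401, 0.0313)
arm 3 at φ=240.0°: e+L cos θ3 = 0.1616;  centre 3 = (-0.0808, -0.1399, -0.1691)
subtract pairs → two planes through P
linear system: -0.7890x+0.4802y = 0.0043−0.2425z; -0.6733x+-0.2798y = -0.0189−-0.1583z
det = 0.5442;  x = 0.0144+-0.0150z,  y = 0.0326+-0.5296z
quadratic in z: (1.2807)z²+(0.1527)z+(-0.0349)=0, √Δ=0.4498 → z ∈ {-0.2352, 0.1160}; z = -0.2352 (taking z<0)
x = 0.0180, y = 0.1572

(0.0180, 0.1572, -0.2352)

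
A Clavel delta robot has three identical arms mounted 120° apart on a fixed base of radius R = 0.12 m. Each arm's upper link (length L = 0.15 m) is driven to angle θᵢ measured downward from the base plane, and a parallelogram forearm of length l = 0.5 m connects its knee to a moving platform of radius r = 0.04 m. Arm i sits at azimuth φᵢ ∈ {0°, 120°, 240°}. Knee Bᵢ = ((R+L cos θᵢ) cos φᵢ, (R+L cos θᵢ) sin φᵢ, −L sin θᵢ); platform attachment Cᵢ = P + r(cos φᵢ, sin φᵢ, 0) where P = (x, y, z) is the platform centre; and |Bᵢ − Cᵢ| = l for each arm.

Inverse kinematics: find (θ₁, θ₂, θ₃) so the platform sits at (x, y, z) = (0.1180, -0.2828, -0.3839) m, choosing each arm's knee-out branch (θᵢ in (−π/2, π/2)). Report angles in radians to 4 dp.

θ₁ = -0.0874, θ₂ = 1.2215, θ₃ = -0.3493

rotate P by −φ1: (0.1180, -0.2828, -0.3839)
  A cos θ + B sin θ = C:  -0.0380·cos θ + -0.3839·sin θ = -0.0043
  θ1 = atan2(B,A) + arccos(C/0.3858) = -0.0874
φ2=120.0° → target in arm frame (-0.3039, 0.0392)
  A cos θ + B sin θ = C:  0.3839·cos θ + -0.3839·sin θ = -0.2293
  √(A²+B²)=0.5429;  θ2 = -0.7854+2.0069 ≈ 1.2215
rotate P by −φ3: (0.1859, 0.2436, -0.3839)
  A=-0.1059, B=-0.3839, C=(l²−L²−A²−y'²−z²)/(2L)=0.0319
  √(A²+B²)=0.3982;  θ3 = -1.8400+1.4906 ≈ -0.3493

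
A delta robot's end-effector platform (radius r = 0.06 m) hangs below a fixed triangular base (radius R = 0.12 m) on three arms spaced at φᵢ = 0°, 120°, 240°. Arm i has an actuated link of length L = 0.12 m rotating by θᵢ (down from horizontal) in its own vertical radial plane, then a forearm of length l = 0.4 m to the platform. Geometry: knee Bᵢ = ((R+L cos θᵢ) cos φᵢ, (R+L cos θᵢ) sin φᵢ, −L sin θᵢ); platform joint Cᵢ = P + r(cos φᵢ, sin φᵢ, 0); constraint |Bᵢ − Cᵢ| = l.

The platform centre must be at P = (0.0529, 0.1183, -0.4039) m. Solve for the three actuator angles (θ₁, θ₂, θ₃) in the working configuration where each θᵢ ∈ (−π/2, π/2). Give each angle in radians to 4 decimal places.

θ₁ = 0.3494, θ₂ = 0.2619, θ₃ = 0.9599

arm 1 (φ=0.0°): x'=0.0529, y'=0.1183
  A=0.0071, B=-0.4039, C=(l²−L²−A²−y'²−z²)/(2L)=-0.1316
  √(A²+B²)=0.4040;  θ1 = -1.5532+1.9026 ≈ 0.3494
rotate P by −φ2: (0.0760, -0.1050, -0.4039)
  A=-0.0160, B=-0.4039, C=(l²−L²−A²−y'²−z²)/(2L)=-0.1200
  θ2 = atan2(B,A) + arccos(C/0.4042) = 0.2619
arm 3 (φ=240.0°): x'=-0.1289, y'=-0.0133
  A cos θ + B sin θ = C:  0.1889·cos θ + -0.4039·sin θ = -0.2225
  √(A²+B²)=0.4459;  θ3 = -1.1333+2.0932 ≈ 0.9599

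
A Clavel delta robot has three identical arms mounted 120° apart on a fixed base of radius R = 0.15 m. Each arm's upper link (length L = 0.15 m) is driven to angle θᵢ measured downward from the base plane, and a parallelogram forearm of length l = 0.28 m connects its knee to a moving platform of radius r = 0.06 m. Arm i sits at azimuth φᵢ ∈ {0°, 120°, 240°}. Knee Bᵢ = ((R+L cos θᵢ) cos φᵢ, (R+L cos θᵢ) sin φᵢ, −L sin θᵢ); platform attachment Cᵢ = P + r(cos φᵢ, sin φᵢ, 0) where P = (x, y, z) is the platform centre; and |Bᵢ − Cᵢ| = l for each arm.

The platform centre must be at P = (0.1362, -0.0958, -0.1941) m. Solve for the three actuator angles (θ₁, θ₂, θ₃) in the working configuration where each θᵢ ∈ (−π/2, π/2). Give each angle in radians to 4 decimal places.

θ₁ = -0.3494, θ₂ = 1.3964, θ₃ = 0.6107

φ1=0.0° → target in arm frame (0.1362, -0.0958)
  A=-0.0462, B=-0.1941, C=(l²−L²−A²−y'²−z²)/(2L)=0.0230
  θ1 = atan2(B,A) + arccos(C/0.1995) = -0.3494
rotate P by −φ2: (-0.1511, -0.0701, -0.1941)
  A=0.2411, B=-0.1941, C=(l²−L²−A²−y'²−z²)/(2L)=-0.1493
  √(A²+B²)=0.3095;  θ2 = -0.6779+2.0742 ≈ 1.3964
rotate P by −φ3: (0.0149, 0.1659, -0.1941)
  A cos θ + B sin θ = C:  0.0751·cos θ + -0.1941·sin θ = -0.0498
  θ3 = atan2(B,A) + arccos(C/0.2081) = 0.6107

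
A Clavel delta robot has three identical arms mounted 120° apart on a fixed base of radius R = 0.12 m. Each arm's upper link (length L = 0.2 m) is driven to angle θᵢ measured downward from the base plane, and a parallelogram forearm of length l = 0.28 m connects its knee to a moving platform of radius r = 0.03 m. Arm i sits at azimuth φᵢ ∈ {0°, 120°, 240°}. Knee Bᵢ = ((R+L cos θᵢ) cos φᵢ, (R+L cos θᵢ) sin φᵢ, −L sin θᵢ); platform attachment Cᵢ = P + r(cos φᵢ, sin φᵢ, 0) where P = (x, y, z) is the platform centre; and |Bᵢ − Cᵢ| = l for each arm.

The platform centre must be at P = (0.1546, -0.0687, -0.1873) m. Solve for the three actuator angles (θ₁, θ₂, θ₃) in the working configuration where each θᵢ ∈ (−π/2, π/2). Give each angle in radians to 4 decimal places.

arm 1 (φ=0.0°): x'=0.1546, y'=-0.0687
  A=-0.0646, B=-0.1873, C=(l²−L²−A²−y'²−z²)/(2L)=-0.0139
  θ1 = atan2(B,A) + arccos(C/0.1981) = -0.2617
rotate P by −φ2: (-0.1368, -0.0995, -0.1873)
  e−x'=0.2268;  (l²−L²−(e−x')²−y'²−z²)/2L = -0.1451
  γ=atan2(-0.1873,0.2268)=-0.6903;  ψ=arccos(-0.4932)=2.0865;  θ2=γ+ψ≈1.3962
φ3=240.0° → target in arm frame (-0.0178, 0.1682)
  A cos θ + B sin θ = C:  0.1078·cos θ + -0.1873·sin θ = -0.0915
  γ=atan2(-0.1873,0.1078)=-1.0485;  ψ=arccos(-0.4235)=2.0081;  θ3=γ+ψ≈0.9595

θ₁ = -0.2617, θ₂ = 1.3962, θ₃ = 0.9595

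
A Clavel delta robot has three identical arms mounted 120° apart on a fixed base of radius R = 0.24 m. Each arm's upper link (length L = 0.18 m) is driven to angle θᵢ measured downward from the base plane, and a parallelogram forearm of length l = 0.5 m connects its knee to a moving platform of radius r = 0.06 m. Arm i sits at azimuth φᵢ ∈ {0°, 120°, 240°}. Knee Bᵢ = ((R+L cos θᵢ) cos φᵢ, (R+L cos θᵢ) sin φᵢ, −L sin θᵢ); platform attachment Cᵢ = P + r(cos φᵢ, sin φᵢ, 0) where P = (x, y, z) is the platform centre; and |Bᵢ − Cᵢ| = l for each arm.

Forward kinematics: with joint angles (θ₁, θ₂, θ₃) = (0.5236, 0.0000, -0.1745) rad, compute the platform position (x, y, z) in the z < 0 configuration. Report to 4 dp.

φ1=0.0°: virtual centre (0.3359, 0.0000, -0.0900), radius l
arm 2 at φ=120.0°: (R−r)+L cos θ2 = 0.3600;  O2 = (-0.1800, 0.3118, 0.0000)
φ3=240.0°: virtual centre (-0.1786, -0.3094, 0.0313), radius l
|O₂|²−|O₁|² = 0.0087;  |O₃|²−|O₁|² = 0.0077
linear system: -1.0318x+0.6235y = 0.0087−0.1800z; -1.0290x+-0.6188y = 0.0077−0.2425z
Cramer: x(z) = -0.0079+0.2051z;  y(z) = 0.0008+0.0508z
sphere 1 gives Az²+Bz+C=0 with A=1.0447, B=0.0390, C=-0.1237;  B²−4AC=0.5183;  roots -0.3633, 0.3259;  negative root z = -0.3633
x = -0.0825, y = -0.0177

(-0.0825, -0.0177, -0.3633)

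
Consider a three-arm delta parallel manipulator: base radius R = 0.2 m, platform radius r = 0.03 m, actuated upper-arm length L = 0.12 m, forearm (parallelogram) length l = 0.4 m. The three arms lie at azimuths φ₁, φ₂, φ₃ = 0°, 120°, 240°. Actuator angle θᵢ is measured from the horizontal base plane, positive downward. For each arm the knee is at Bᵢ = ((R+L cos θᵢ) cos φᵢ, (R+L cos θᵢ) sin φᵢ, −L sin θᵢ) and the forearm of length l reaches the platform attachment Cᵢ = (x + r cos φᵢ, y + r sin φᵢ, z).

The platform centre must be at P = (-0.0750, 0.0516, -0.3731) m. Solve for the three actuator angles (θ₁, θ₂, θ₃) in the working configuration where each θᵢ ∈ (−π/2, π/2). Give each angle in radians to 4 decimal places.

rotate P by −φ1: (-0.0750, 0.0516, -0.3731)
  e−x'=0.2450;  (l²−L²−(e−x')²−y'²−z²)/2L = -0.2345
  √(A²+B²)=0.4464;  θ1 = -0.9898+2.1241 ≈ 1.1343
arm 2 (φ=120.0°): x'=0.0822, y'=0.0392
  e−x'=0.0878;  (l²−L²−(e−x')²−y'²−z²)/2L = -0.0119
  √(A²+B²)=0.3833;  θ2 = -1.3396+1.6018 ≈ 0.2621
rotate P by −φ3: (-0.0072, -0.0908, -0.3731)
  A=0.1772, B=-0.3731, C=(l²−L²−A²−y'²−z²)/(2L)=-0.1385
  γ=atan2(-0.3731,0.1772)=-1.1274;  ψ=arccos(-0.3353)=1.9127;  θ3=γ+ψ≈0.7853

θ₁ = 1.1343, θ₂ = 0.2621, θ₃ = 0.7853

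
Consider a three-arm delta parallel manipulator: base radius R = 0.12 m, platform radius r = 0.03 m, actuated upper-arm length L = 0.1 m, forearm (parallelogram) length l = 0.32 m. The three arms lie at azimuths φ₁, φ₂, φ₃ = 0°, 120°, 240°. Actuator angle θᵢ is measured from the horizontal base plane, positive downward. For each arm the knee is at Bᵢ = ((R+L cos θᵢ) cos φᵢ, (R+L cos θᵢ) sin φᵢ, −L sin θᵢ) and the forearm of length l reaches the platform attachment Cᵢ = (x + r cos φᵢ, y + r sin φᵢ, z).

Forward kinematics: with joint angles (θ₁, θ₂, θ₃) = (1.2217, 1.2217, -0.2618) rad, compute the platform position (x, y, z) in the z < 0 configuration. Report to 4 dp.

φ1=0.0°: virtual centre (0.1242, 0.0000, -0.0940), radius l
arm 2 at φ=120.0°: ρ2 = 0.1242;  O2 = (-0.0621, 0.1076, -0.0940)
φ3=240.0°: virtual centre (-0.0933, -0.1616, 0.0259), radius l
eliminate P² terms by subtracting sphere 1 from 2 and 3
[-0.3726 0.2151 0.0000]·P = 0.0000;  [-0.4350 -0.3232 0.2397]·P = 0.0112
det = 0.2140;  x = -0.0113+0.2410z,  y = -0.0196+0.4174z
into |P−O₁|² = l²: 1.2322z² + 0.1063z + -0.0748 = 0;  Δ = 0.3801;  z = -0.2933 or 0.2070 → z<0 root = -0.2933
x = -0.0820, y = -0.1420

(-0.0820, -0.1420, -0.2933)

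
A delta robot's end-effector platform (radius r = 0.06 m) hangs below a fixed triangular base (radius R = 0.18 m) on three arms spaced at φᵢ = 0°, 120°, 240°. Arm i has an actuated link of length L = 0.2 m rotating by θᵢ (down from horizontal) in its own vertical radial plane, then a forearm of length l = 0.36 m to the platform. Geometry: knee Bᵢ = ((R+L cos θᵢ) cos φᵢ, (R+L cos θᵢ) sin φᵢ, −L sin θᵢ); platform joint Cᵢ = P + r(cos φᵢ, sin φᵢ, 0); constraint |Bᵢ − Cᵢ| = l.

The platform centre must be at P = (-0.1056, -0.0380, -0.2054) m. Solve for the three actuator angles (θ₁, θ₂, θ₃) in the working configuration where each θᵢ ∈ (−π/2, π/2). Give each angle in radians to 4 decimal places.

θ₁ = 0.8726, θ₂ = 0.1743, θ₃ = -0.3490

arm 1 (φ=0.0°): x'=-0.1056, y'=-0.0380
  A=0.2256, B=-0.2054, C=(l²−L²−A²−y'²−z²)/(2L)=-0.0123
  √(A²+B²)=0.3051;  θ1 = -0.7386+1.6112 ≈ 0.8726
φ2=120.0° → target in arm frame (0.0199, 0.1105)
  e−x'=0.1001;  (l²−L²−(e−x')²−y'²−z²)/2L = 0.0630
  γ=atan2(-0.2054,0.1001)=-1.1173;  ψ=arccos(0.2756)=1.2916;  θ2=γ+ψ≈0.1743
rotate P by −φ3: (0.0857, -0.0725, -0.2054)
  e−x'=0.0343;  (l²−L²−(e−x')²−y'²−z²)/2L = 0.1025
  γ=atan2(-0.2054,0.0343)=-1.4054;  ψ=arccos(0.4920)=1.0564;  θ3=γ+ψ≈-0.3490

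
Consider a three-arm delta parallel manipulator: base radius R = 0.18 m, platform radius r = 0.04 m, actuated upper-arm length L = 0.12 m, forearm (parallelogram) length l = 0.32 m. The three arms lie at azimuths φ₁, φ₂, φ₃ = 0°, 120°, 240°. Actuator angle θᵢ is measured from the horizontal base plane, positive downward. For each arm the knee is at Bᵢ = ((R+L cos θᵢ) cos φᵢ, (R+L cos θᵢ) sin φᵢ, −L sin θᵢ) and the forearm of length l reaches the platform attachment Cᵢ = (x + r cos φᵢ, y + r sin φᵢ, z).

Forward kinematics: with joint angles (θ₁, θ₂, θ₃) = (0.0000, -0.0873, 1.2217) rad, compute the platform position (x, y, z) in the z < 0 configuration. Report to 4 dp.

(0.0554, 0.1062, -0.2220)

φ1=0.0°: virtual centre (0.2600, 0.0000, 0.0000), radius l
φ2=120.0°: virtual centre (-0.1298, 0.2248, 0.0105), radius l
φ3=240.0°: virtual centre (-0.0905, -0.1568, -0.1128), radius l
subtract pairs → two planes through P
plane₁₂: -0.7795x+0.4495y+0.0209z = -0.0001
Cramer: x(z) = 0.0178-0.1694z;  y(z) = 0.0306-0.3404z
sphere 1 gives Az²+Bz+C=0 with A=1.1446, B=0.0612, C=-0.0428;  B²−4AC=0.1998;  roots -0.2220, 0.1685;  negative root z = -0.2220
x = 0.0554, y = 0.1062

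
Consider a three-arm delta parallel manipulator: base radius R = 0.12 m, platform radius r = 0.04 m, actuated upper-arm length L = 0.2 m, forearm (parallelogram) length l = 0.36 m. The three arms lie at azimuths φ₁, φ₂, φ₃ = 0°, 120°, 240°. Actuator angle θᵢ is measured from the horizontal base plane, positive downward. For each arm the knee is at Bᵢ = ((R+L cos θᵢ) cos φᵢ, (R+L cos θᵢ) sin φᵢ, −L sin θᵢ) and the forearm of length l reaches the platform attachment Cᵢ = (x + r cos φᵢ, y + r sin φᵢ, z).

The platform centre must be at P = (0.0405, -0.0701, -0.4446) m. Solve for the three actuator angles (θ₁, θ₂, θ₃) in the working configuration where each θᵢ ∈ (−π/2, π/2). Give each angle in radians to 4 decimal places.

θ₁ = 0.7851, θ₂ = 1.1345, θ₃ = 0.7853

rotate P by −φ1: (0.0405, -0.0701, -0.4446)
  A cos θ + B sin θ = C:  0.0395·cos θ + -0.4446·sin θ = -0.2864
  γ=atan2(-0.4446,0.0395)=-1.4822;  ψ=arccos(-0.6416)=2.2673;  θ1=γ+ψ≈0.7851
φ2=120.0° → target in arm frame (-0.0810, 0.0000)
  e−x'=0.1610;  (l²−L²−(e−x')²−y'²−z²)/2L = -0.3349
  √(A²+B²)=0.4728;  θ2 = -1.2234+2.3580 ≈ 1.1345
φ3=240.0° → target in arm frame (0.0405, 0.0701)
  e−x'=0.0395;  (l²−L²−(e−x')²−y'²−z²)/2L = -0.2864
  γ=atan2(-0.4446,0.0395)=-1.4821;  ψ=arccos(-0.6416)=2.2674;  θ3=γ+ψ≈0.7853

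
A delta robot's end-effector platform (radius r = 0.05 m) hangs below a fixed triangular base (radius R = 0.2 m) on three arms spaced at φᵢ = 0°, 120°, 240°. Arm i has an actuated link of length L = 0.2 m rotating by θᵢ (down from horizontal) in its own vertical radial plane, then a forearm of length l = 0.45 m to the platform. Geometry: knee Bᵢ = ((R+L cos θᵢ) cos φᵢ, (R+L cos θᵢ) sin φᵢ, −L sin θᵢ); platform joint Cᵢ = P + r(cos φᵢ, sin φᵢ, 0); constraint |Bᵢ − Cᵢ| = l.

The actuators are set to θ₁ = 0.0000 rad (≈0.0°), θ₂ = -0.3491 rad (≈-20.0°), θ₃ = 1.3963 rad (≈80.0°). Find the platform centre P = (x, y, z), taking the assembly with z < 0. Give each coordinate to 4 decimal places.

(0.0990, 0.2368, -0.2888)

φ1=0.0°: virtual centre (0.3500, 0.0000, 0.0000), radius l
arm 2 at φ=120.0°: (R−r)+L cos θ2 = 0.3379;  O2 = (-0.1690, 0.2927, 0.0684)
arm 3 at φ=240.0°: (R−r)+L cos θ3 = 0.1847;  O3 = (-0.0924, -0.1600, -0.1970)
subtract pairs → two planes through P
linear system: -1.0379x+0.5853y = -0.0036−0.1368z; -0.8847x+-0.3199y = -0.0496−-0.3939z
det = 0.8499;  x = 0.0355+-0.2198z,  y = 0.0568+-0.6235z
quadratic in z: (1.4370)z²+(0.0674)z+(-0.1004)=0, √Δ=0.7626 → z ∈ {-0.2888, 0.2419}; z = -0.2888 (taking z<0)
x = 0.0990, y = 0.2368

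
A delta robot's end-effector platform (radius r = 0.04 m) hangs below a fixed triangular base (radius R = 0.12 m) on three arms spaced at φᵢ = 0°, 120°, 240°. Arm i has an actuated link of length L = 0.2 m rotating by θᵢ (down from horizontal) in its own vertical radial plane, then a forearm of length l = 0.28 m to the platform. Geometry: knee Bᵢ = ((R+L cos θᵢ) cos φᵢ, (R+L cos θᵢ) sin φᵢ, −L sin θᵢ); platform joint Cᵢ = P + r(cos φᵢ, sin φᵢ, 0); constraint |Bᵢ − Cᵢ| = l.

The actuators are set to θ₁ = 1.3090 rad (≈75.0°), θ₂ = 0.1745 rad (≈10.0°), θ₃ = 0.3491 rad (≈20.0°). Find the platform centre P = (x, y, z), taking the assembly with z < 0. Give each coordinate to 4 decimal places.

S1 = (0.1318·cos0.0°, 0.1318·sin0.0°, -0.1932) = (0.1318, 0.0000, -0.1932)
φ2=120.0°: virtual centre (-0.1385, 0.2399, -0.0347), radius l
φ3=240.0°: virtual centre (-0.1340, -0.2320, -0.0684), radius l
|S₂|²−|S₁|² = 0.0232;  |S₃|²−|S₁|² = 0.0218
linear system: -0.5405x+0.4797y = 0.0232−0.3169z; -0.5315x+-0.4641y = 0.0218−0.2495z
det = 0.5058;  x = -0.0420+0.5275z,  y = 0.0011+-0.0663z
quadratic in z: (1.2826)z²+(0.2029)z+(-0.0109)=0, √Δ=0.3115 → z ∈ {-0.2005, 0.0423}; z = -0.2005 (taking z<0)
x = -0.1478, y = 0.0144

(-0.1478, 0.0144, -0.2005)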